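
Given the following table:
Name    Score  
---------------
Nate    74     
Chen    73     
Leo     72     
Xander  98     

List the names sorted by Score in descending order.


Sorting by Score (descending):
  Xander: 98
  Nate: 74
  Chen: 73
  Leo: 72


ANSWER: Xander, Nate, Chen, Leo


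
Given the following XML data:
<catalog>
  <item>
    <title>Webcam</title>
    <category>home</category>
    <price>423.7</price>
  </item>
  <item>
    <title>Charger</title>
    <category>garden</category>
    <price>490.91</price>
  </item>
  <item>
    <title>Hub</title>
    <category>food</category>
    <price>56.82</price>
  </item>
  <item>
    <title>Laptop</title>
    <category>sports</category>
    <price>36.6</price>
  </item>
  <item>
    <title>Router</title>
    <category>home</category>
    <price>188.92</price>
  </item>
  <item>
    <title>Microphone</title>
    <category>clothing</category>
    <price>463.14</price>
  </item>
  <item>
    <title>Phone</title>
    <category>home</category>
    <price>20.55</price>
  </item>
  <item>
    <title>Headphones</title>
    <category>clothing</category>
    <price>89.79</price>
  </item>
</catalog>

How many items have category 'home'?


Scanning <item> elements for <category>home</category>:
  Item 1: Webcam -> MATCH
  Item 5: Router -> MATCH
  Item 7: Phone -> MATCH
Count: 3

ANSWER: 3


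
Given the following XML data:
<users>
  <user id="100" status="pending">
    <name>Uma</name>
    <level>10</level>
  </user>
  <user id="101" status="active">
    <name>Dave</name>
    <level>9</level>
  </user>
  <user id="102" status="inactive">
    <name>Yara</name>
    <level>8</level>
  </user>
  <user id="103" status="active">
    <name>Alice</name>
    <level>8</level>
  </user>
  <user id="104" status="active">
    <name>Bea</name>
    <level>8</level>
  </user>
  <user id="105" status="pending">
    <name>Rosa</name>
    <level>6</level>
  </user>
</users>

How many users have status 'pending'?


Counting users with status='pending':
  Uma (id=100) -> MATCH
  Rosa (id=105) -> MATCH
Count: 2

ANSWER: 2


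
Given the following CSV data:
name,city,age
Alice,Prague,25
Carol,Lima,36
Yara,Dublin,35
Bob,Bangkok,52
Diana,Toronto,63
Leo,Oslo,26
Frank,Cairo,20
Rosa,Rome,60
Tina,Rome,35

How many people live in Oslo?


Scanning city column for 'Oslo':
  Row 6: Leo -> MATCH
Total matches: 1

ANSWER: 1


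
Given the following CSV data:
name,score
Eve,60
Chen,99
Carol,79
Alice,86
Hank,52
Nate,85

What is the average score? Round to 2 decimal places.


Scores: 60, 99, 79, 86, 52, 85
Sum = 461
Count = 6
Average = 461 / 6 = 76.83

ANSWER: 76.83


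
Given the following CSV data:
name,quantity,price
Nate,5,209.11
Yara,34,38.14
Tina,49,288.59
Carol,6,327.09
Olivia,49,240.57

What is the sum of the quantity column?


Values in 'quantity' column:
  Row 1: 5
  Row 2: 34
  Row 3: 49
  Row 4: 6
  Row 5: 49
Sum = 5 + 34 + 49 + 6 + 49 = 143

ANSWER: 143


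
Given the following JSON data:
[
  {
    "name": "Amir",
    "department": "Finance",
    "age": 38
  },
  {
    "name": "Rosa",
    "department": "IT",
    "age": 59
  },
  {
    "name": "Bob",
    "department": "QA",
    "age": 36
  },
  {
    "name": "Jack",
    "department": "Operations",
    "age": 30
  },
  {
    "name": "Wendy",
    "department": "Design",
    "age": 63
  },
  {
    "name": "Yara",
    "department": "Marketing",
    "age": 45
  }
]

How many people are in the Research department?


Scanning records for department = Research
  No matches found
Count: 0

ANSWER: 0


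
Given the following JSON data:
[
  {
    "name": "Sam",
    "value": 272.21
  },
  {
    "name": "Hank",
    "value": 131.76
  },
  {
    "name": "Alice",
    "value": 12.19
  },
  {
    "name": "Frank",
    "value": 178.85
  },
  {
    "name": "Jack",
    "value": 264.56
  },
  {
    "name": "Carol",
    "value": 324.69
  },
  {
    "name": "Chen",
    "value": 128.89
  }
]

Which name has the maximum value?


Comparing values:
  Sam: 272.21
  Hank: 131.76
  Alice: 12.19
  Frank: 178.85
  Jack: 264.56
  Carol: 324.69
  Chen: 128.89
Maximum: Carol (324.69)

ANSWER: Carol


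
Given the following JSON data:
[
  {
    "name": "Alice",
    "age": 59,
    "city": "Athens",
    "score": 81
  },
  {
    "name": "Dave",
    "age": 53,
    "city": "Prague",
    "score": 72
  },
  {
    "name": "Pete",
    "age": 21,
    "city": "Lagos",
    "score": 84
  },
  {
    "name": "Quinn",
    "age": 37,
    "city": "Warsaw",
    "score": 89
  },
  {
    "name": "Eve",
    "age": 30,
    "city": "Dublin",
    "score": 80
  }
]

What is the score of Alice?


Looking up record where name = Alice
Record index: 0
Field 'score' = 81

ANSWER: 81


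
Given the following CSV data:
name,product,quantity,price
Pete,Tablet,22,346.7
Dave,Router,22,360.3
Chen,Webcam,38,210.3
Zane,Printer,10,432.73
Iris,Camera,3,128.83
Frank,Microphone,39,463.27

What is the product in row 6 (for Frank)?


Row 6: Frank
Column 'product' = Microphone

ANSWER: Microphone


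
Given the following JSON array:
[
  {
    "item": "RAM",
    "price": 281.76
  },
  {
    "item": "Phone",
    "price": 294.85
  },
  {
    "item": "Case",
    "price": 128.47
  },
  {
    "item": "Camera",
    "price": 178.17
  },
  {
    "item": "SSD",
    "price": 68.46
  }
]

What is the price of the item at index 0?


Array index 0 -> RAM
price = 281.76

ANSWER: 281.76


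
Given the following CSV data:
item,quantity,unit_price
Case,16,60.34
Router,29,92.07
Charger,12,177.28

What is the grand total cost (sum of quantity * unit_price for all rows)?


Computing row totals:
  Case: 16 * 60.34 = 965.44
  Router: 29 * 92.07 = 2670.03
  Charger: 12 * 177.28 = 2127.36
Grand total = 965.44 + 2670.03 + 2127.36 = 5762.83

ANSWER: 5762.83


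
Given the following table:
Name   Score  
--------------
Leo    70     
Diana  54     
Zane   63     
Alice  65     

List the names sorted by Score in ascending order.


Sorting by Score (ascending):
  Diana: 54
  Zane: 63
  Alice: 65
  Leo: 70


ANSWER: Diana, Zane, Alice, Leo


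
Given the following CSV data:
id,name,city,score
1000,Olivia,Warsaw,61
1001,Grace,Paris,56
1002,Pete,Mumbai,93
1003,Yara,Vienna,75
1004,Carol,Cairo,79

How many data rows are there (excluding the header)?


Counting rows (excluding header):
Header: id,name,city,score
Data rows: 5

ANSWER: 5


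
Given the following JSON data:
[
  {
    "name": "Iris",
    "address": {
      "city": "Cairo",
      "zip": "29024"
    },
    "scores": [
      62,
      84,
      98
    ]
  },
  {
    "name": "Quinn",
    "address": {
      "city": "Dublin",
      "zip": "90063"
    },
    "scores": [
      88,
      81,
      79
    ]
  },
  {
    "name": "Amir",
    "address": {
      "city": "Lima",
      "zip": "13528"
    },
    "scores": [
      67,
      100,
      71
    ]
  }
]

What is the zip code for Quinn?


Path: records[1].address.zip
Value: 90063

ANSWER: 90063


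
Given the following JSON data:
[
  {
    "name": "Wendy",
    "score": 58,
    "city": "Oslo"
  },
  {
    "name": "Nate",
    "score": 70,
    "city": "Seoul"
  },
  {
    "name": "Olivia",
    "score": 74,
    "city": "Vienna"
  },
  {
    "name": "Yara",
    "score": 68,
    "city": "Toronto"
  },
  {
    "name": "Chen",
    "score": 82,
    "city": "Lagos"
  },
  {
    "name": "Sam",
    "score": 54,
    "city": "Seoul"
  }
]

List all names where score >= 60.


Filtering records where score >= 60:
  Wendy (score=58) -> no
  Nate (score=70) -> YES
  Olivia (score=74) -> YES
  Yara (score=68) -> YES
  Chen (score=82) -> YES
  Sam (score=54) -> no


ANSWER: Nate, Olivia, Yara, Chen


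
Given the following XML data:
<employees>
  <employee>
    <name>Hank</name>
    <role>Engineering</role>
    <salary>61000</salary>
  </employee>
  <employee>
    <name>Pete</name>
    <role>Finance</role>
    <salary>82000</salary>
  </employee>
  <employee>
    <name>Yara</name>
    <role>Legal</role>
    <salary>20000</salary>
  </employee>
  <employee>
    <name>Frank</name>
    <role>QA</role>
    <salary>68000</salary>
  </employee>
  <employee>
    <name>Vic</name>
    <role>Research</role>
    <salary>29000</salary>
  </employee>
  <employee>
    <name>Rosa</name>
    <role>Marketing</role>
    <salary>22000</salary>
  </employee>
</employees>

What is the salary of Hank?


Searching for <employee> with <name>Hank</name>
Found at position 1
<salary>61000</salary>

ANSWER: 61000


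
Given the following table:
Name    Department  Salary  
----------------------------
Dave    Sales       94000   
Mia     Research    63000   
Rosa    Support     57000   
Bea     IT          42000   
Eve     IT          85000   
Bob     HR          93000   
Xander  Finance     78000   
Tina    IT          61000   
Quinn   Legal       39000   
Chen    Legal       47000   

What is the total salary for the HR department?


HR department members:
  Bob: 93000
Total = 93000 = 93000

ANSWER: 93000


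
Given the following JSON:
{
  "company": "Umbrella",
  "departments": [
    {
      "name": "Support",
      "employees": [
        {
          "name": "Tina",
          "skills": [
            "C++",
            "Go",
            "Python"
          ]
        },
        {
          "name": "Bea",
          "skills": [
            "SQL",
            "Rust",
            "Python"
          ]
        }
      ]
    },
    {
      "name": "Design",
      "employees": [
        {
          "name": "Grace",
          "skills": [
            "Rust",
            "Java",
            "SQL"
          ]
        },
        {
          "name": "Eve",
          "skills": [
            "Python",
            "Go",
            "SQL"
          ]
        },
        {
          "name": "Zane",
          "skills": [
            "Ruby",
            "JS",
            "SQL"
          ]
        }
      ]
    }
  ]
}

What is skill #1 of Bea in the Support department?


Path: departments[0].employees[1].skills[0]
Value: SQL

ANSWER: SQL


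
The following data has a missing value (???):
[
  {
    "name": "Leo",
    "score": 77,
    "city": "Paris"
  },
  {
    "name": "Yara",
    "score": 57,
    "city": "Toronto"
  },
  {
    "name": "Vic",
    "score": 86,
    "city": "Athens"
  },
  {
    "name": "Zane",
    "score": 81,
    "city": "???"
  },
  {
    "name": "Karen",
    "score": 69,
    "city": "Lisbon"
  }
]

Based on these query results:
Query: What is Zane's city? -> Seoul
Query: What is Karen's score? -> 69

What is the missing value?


The missing value is Zane's city
From query: Zane's city = Seoul

ANSWER: Seoul


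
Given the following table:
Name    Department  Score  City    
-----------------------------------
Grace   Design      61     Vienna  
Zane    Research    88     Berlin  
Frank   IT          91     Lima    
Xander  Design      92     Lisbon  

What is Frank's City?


Row 3: Frank
City = Lima

ANSWER: Lima


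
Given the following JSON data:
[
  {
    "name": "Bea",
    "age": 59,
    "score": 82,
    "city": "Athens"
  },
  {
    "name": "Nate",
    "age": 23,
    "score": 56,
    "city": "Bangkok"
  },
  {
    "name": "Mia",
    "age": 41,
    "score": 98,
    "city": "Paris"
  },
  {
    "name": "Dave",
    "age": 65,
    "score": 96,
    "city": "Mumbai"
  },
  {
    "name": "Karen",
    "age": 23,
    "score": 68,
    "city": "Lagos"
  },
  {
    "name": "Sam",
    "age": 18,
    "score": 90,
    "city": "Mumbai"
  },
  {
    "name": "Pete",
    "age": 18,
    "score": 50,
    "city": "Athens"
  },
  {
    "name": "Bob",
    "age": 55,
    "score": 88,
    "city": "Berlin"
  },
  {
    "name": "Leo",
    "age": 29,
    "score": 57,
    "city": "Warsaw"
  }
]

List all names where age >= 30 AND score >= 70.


Checking both conditions:
  Bea (age=59, score=82) -> YES
  Nate (age=23, score=56) -> no
  Mia (age=41, score=98) -> YES
  Dave (age=65, score=96) -> YES
  Karen (age=23, score=68) -> no
  Sam (age=18, score=90) -> no
  Pete (age=18, score=50) -> no
  Bob (age=55, score=88) -> YES
  Leo (age=29, score=57) -> no


ANSWER: Bea, Mia, Dave, Bob


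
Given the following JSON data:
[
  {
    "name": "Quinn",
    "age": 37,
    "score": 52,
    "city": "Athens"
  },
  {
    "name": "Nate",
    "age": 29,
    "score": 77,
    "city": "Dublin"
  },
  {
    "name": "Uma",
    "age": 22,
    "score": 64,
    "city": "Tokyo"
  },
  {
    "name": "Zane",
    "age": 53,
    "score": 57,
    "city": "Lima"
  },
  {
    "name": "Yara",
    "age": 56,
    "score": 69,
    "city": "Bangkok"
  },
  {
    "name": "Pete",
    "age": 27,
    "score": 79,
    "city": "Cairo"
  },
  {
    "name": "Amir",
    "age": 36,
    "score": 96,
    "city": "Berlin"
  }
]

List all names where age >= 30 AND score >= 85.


Checking both conditions:
  Quinn (age=37, score=52) -> no
  Nate (age=29, score=77) -> no
  Uma (age=22, score=64) -> no
  Zane (age=53, score=57) -> no
  Yara (age=56, score=69) -> no
  Pete (age=27, score=79) -> no
  Amir (age=36, score=96) -> YES


ANSWER: Amir


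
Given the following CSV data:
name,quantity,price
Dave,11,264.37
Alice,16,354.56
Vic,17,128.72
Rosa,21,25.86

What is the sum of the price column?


Values in 'price' column:
  Row 1: 264.37
  Row 2: 354.56
  Row 3: 128.72
  Row 4: 25.86
Sum = 264.37 + 354.56 + 128.72 + 25.86 = 773.51

ANSWER: 773.51


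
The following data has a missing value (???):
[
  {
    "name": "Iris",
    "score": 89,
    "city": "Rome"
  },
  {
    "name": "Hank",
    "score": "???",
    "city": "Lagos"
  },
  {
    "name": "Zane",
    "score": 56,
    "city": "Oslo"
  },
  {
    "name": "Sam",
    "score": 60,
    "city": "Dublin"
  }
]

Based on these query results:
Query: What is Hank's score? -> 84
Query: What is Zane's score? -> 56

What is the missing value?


The missing value is Hank's score
From query: Hank's score = 84

ANSWER: 84


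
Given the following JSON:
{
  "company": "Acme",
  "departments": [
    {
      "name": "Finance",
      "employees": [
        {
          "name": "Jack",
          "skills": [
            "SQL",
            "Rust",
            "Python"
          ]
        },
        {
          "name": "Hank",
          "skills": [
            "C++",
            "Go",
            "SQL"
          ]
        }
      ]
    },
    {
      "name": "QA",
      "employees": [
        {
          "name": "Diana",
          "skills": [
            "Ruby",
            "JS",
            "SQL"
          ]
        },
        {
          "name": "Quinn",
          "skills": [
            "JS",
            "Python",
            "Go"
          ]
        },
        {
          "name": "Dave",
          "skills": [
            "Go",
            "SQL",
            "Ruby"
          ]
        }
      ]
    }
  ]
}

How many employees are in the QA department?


Path: departments[1].employees
Count: 3

ANSWER: 3


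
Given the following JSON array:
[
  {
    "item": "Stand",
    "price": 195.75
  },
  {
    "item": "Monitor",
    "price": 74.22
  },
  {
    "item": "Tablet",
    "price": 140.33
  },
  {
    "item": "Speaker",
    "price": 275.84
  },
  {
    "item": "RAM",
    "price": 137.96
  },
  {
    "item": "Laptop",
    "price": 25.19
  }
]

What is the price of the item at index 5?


Array index 5 -> Laptop
price = 25.19

ANSWER: 25.19


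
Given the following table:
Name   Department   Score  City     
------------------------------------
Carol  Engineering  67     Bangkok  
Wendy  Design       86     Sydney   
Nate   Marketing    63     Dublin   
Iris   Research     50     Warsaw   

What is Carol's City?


Row 1: Carol
City = Bangkok

ANSWER: Bangkok


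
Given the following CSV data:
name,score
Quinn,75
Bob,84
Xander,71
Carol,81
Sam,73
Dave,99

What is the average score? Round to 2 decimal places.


Scores: 75, 84, 71, 81, 73, 99
Sum = 483
Count = 6
Average = 483 / 6 = 80.50

ANSWER: 80.50


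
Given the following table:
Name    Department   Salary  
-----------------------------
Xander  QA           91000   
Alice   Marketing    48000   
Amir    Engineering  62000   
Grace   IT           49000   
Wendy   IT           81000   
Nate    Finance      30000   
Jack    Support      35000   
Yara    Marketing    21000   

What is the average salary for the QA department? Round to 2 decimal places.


QA department members:
  Xander: 91000
Sum = 91000
Count = 1
Average = 91000 / 1 = 91000.00

ANSWER: 91000.00


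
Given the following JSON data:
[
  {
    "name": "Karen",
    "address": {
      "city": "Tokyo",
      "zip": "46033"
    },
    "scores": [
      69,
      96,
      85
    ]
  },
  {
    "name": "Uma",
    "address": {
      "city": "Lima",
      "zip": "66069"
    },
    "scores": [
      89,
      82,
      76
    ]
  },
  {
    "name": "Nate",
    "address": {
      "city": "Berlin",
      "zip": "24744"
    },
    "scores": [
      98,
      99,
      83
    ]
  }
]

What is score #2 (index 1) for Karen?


Path: records[0].scores[1]
Value: 96

ANSWER: 96


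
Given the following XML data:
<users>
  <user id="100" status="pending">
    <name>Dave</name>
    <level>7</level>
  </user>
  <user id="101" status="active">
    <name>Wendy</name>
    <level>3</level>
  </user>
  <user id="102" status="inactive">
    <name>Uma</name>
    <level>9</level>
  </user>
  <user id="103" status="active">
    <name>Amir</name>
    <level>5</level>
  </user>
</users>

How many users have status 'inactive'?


Counting users with status='inactive':
  Uma (id=102) -> MATCH
Count: 1

ANSWER: 1


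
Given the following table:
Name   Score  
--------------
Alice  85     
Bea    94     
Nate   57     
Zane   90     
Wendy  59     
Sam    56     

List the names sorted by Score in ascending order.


Sorting by Score (ascending):
  Sam: 56
  Nate: 57
  Wendy: 59
  Alice: 85
  Zane: 90
  Bea: 94


ANSWER: Sam, Nate, Wendy, Alice, Zane, Bea


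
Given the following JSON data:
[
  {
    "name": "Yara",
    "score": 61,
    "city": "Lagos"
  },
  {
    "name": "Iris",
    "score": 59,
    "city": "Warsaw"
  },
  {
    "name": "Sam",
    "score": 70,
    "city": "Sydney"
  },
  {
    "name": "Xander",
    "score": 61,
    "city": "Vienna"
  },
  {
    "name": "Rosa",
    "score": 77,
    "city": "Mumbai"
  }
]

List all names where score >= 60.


Filtering records where score >= 60:
  Yara (score=61) -> YES
  Iris (score=59) -> no
  Sam (score=70) -> YES
  Xander (score=61) -> YES
  Rosa (score=77) -> YES


ANSWER: Yara, Sam, Xander, Rosa


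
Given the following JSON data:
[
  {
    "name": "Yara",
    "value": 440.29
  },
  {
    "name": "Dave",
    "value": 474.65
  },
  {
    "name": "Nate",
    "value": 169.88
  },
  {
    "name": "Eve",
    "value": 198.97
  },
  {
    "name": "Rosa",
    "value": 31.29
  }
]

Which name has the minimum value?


Comparing values:
  Yara: 440.29
  Dave: 474.65
  Nate: 169.88
  Eve: 198.97
  Rosa: 31.29
Minimum: Rosa (31.29)

ANSWER: Rosa


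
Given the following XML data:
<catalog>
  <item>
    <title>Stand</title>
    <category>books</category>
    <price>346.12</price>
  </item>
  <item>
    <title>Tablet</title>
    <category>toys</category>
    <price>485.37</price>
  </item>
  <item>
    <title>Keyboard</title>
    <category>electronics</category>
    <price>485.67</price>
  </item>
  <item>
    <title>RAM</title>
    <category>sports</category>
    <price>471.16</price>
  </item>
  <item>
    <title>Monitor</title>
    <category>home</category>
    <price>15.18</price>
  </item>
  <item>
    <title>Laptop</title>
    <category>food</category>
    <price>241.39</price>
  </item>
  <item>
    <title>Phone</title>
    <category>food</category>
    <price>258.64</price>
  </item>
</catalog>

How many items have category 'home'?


Scanning <item> elements for <category>home</category>:
  Item 5: Monitor -> MATCH
Count: 1

ANSWER: 1


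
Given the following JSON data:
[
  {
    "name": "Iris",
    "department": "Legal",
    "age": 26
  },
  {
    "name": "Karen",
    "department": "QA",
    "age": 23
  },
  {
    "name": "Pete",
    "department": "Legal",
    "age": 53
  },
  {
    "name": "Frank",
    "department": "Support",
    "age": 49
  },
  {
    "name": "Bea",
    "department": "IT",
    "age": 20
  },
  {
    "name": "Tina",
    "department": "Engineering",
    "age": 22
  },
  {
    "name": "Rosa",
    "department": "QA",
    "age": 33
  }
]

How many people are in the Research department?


Scanning records for department = Research
  No matches found
Count: 0

ANSWER: 0


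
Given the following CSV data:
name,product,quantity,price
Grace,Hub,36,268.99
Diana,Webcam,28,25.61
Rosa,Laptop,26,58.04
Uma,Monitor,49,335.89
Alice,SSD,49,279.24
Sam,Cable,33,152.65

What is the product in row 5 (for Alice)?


Row 5: Alice
Column 'product' = SSD

ANSWER: SSD


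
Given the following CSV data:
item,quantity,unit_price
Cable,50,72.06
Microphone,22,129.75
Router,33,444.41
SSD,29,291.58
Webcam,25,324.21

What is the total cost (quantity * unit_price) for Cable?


Row: Cable
quantity = 50
unit_price = 72.06
total = 50 * 72.06 = 3603.0

ANSWER: 3603.0


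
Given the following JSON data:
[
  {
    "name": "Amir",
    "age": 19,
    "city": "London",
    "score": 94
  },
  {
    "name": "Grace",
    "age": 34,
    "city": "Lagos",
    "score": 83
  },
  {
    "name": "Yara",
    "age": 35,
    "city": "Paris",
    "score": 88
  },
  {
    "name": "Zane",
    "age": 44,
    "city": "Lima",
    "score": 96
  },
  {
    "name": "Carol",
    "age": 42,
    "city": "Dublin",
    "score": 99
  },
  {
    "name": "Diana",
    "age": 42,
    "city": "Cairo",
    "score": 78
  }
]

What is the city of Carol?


Looking up record where name = Carol
Record index: 4
Field 'city' = Dublin

ANSWER: Dublin


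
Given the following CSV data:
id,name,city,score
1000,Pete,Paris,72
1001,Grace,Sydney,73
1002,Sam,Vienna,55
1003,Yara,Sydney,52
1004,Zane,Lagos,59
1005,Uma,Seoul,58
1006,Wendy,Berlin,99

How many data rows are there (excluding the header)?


Counting rows (excluding header):
Header: id,name,city,score
Data rows: 7

ANSWER: 7


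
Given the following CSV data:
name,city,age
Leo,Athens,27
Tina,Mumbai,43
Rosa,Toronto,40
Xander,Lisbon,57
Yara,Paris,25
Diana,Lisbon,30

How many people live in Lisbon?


Scanning city column for 'Lisbon':
  Row 4: Xander -> MATCH
  Row 6: Diana -> MATCH
Total matches: 2

ANSWER: 2


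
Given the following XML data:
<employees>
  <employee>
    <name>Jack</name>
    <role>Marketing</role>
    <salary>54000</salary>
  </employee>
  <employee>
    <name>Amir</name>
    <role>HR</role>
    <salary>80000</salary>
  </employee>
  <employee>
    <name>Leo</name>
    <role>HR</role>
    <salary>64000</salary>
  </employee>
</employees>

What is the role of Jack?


Searching for <employee> with <name>Jack</name>
Found at position 1
<role>Marketing</role>

ANSWER: Marketing


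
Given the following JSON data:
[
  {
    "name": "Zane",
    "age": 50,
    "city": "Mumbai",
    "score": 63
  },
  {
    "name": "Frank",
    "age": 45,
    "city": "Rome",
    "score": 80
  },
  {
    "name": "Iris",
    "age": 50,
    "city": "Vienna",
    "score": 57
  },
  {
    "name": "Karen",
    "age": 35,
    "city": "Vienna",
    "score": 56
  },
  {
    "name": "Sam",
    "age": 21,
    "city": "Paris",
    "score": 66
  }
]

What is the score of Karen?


Looking up record where name = Karen
Record index: 3
Field 'score' = 56

ANSWER: 56


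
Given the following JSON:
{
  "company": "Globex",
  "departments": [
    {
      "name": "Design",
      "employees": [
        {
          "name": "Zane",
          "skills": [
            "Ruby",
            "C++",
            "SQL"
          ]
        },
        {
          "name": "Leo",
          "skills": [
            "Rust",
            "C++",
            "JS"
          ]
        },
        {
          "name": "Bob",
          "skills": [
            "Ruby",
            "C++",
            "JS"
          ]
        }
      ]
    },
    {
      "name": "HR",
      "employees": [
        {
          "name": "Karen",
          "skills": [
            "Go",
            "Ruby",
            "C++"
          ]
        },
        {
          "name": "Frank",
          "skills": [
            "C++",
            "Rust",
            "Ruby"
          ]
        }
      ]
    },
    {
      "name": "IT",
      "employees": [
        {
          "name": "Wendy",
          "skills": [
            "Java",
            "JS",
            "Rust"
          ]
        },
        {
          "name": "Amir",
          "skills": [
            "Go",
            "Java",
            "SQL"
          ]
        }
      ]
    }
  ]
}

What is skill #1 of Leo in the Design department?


Path: departments[0].employees[1].skills[0]
Value: Rust

ANSWER: Rust


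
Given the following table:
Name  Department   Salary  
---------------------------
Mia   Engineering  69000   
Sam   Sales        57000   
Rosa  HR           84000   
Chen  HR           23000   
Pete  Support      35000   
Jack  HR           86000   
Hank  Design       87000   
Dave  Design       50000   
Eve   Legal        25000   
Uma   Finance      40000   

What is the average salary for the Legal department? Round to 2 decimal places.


Legal department members:
  Eve: 25000
Sum = 25000
Count = 1
Average = 25000 / 1 = 25000.00

ANSWER: 25000.00


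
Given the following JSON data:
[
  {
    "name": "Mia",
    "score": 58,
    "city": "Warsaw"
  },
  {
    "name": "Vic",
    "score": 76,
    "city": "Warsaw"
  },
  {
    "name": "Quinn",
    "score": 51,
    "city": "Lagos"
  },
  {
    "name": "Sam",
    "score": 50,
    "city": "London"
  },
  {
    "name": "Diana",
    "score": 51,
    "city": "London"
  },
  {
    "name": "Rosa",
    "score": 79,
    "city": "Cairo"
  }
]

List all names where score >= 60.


Filtering records where score >= 60:
  Mia (score=58) -> no
  Vic (score=76) -> YES
  Quinn (score=51) -> no
  Sam (score=50) -> no
  Diana (score=51) -> no
  Rosa (score=79) -> YES


ANSWER: Vic, Rosa


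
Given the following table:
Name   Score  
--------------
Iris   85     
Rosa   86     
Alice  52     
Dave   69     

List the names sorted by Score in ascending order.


Sorting by Score (ascending):
  Alice: 52
  Dave: 69
  Iris: 85
  Rosa: 86


ANSWER: Alice, Dave, Iris, Rosa


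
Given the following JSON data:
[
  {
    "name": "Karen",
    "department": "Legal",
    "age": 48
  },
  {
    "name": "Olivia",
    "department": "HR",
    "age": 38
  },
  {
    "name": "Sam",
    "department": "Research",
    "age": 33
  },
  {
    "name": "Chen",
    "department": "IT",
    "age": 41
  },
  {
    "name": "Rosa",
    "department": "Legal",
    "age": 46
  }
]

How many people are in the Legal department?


Scanning records for department = Legal
  Record 0: Karen
  Record 4: Rosa
Count: 2

ANSWER: 2


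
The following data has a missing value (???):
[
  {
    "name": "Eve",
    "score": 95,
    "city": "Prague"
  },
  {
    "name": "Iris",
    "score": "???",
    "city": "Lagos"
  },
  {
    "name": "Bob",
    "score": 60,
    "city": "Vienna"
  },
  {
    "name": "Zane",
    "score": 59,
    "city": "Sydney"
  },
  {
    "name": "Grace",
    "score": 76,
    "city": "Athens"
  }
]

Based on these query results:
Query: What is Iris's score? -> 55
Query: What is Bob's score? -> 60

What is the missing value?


The missing value is Iris's score
From query: Iris's score = 55

ANSWER: 55


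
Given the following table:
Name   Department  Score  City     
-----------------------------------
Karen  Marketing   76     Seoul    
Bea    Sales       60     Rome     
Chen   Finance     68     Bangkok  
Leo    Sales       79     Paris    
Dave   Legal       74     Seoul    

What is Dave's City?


Row 5: Dave
City = Seoul

ANSWER: Seoul


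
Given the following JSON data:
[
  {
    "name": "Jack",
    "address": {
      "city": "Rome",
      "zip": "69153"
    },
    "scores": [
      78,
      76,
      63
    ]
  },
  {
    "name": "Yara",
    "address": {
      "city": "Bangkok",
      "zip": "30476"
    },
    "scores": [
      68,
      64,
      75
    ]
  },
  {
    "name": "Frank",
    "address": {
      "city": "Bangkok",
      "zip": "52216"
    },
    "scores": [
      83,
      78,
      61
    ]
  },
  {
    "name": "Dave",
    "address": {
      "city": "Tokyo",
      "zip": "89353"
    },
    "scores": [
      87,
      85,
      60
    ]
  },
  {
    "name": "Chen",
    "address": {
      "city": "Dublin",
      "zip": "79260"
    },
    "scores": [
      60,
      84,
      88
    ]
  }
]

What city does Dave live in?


Path: records[3].address.city
Value: Tokyo

ANSWER: Tokyo


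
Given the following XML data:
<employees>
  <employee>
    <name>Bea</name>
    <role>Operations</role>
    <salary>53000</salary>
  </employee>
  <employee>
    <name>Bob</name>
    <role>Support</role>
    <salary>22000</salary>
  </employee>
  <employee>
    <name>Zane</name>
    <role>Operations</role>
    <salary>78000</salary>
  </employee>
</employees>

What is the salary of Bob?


Searching for <employee> with <name>Bob</name>
Found at position 2
<salary>22000</salary>

ANSWER: 22000


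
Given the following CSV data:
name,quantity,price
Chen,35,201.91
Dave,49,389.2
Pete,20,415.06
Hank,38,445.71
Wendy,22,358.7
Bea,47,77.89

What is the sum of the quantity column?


Values in 'quantity' column:
  Row 1: 35
  Row 2: 49
  Row 3: 20
  Row 4: 38
  Row 5: 22
  Row 6: 47
Sum = 35 + 49 + 20 + 38 + 22 + 47 = 211

ANSWER: 211


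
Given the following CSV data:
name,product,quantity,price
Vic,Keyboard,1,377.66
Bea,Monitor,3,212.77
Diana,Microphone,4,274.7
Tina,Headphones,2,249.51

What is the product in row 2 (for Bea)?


Row 2: Bea
Column 'product' = Monitor

ANSWER: Monitor


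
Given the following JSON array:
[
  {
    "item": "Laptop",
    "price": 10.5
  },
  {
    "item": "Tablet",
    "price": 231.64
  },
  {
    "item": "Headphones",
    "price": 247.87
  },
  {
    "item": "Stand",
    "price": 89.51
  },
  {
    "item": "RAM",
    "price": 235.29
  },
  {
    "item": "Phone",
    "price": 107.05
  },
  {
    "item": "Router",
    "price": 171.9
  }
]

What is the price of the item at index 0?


Array index 0 -> Laptop
price = 10.5

ANSWER: 10.5


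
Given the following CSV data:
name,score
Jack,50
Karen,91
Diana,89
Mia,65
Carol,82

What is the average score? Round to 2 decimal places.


Scores: 50, 91, 89, 65, 82
Sum = 377
Count = 5
Average = 377 / 5 = 75.40

ANSWER: 75.40


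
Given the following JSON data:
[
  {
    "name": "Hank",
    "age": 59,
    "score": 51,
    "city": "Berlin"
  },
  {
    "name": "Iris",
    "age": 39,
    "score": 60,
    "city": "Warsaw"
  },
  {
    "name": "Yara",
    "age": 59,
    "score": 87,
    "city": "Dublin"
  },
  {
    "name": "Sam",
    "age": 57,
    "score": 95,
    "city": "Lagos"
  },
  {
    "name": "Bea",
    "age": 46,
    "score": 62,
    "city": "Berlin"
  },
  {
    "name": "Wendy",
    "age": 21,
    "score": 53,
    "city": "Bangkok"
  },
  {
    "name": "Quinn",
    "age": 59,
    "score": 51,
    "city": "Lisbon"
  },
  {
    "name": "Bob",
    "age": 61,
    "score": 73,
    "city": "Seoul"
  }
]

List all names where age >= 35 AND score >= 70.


Checking both conditions:
  Hank (age=59, score=51) -> no
  Iris (age=39, score=60) -> no
  Yara (age=59, score=87) -> YES
  Sam (age=57, score=95) -> YES
  Bea (age=46, score=62) -> no
  Wendy (age=21, score=53) -> no
  Quinn (age=59, score=51) -> no
  Bob (age=61, score=73) -> YES


ANSWER: Yara, Sam, Bob


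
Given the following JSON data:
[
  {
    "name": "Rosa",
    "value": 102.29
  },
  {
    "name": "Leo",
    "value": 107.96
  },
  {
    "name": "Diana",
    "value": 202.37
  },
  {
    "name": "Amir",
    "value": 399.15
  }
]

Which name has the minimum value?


Comparing values:
  Rosa: 102.29
  Leo: 107.96
  Diana: 202.37
  Amir: 399.15
Minimum: Rosa (102.29)

ANSWER: Rosa


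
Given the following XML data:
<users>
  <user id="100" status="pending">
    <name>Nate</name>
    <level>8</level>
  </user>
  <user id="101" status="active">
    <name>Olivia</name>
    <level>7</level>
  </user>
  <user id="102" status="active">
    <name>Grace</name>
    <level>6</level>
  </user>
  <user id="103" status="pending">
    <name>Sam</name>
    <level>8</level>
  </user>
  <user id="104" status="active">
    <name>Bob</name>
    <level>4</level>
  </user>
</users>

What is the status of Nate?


Finding user with name = Nate
user id="100" status="pending"

ANSWER: pending


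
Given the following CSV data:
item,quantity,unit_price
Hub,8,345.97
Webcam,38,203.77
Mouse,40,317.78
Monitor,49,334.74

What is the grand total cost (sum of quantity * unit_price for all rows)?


Computing row totals:
  Hub: 8 * 345.97 = 2767.76
  Webcam: 38 * 203.77 = 7743.26
  Mouse: 40 * 317.78 = 12711.2
  Monitor: 49 * 334.74 = 16402.26
Grand total = 2767.76 + 7743.26 + 12711.2 + 16402.26 = 39624.48

ANSWER: 39624.48


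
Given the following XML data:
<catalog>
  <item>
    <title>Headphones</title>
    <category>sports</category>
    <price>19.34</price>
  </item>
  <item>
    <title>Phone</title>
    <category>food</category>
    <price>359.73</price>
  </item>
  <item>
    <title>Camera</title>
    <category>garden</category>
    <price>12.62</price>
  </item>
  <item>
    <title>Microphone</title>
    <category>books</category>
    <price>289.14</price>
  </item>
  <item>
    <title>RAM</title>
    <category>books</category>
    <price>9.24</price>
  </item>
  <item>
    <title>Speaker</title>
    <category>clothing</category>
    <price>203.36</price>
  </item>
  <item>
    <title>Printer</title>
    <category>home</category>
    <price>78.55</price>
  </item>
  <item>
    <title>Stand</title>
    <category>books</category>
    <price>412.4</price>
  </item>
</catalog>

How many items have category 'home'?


Scanning <item> elements for <category>home</category>:
  Item 7: Printer -> MATCH
Count: 1

ANSWER: 1


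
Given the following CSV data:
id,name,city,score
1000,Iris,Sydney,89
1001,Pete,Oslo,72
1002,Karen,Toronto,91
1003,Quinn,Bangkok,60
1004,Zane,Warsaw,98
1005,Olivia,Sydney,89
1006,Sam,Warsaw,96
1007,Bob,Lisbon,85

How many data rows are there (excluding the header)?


Counting rows (excluding header):
Header: id,name,city,score
Data rows: 8

ANSWER: 8


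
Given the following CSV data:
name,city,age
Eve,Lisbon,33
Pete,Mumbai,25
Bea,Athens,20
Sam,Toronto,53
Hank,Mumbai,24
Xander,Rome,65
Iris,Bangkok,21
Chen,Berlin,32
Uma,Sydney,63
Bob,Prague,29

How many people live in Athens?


Scanning city column for 'Athens':
  Row 3: Bea -> MATCH
Total matches: 1

ANSWER: 1


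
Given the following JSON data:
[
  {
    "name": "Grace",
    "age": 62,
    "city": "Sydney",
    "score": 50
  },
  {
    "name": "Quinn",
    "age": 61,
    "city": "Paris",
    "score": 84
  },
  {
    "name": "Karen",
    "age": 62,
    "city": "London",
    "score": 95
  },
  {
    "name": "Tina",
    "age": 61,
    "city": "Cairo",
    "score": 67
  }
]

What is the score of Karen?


Looking up record where name = Karen
Record index: 2
Field 'score' = 95

ANSWER: 95


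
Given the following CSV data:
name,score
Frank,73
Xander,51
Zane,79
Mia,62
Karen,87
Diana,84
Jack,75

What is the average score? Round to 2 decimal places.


Scores: 73, 51, 79, 62, 87, 84, 75
Sum = 511
Count = 7
Average = 511 / 7 = 73.00

ANSWER: 73.00


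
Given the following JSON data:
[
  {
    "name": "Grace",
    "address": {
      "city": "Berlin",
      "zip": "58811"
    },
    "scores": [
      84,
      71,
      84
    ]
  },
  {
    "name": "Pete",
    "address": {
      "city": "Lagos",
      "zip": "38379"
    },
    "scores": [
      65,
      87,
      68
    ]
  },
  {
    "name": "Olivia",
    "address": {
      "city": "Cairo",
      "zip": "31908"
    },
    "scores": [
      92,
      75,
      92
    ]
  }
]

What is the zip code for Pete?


Path: records[1].address.zip
Value: 38379

ANSWER: 38379


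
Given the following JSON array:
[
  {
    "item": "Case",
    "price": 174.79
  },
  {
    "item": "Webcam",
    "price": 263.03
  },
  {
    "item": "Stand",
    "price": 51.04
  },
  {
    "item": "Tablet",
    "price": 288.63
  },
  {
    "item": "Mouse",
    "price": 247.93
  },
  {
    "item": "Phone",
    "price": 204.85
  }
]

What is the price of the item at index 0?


Array index 0 -> Case
price = 174.79

ANSWER: 174.79


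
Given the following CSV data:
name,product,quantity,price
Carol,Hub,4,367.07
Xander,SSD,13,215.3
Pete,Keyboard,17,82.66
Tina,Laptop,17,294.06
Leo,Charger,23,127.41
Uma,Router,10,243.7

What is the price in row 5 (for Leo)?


Row 5: Leo
Column 'price' = 127.41

ANSWER: 127.41


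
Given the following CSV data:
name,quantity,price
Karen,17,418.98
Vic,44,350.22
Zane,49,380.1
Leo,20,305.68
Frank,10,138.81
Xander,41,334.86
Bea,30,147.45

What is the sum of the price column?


Values in 'price' column:
  Row 1: 418.98
  Row 2: 350.22
  Row 3: 380.1
  Row 4: 305.68
  Row 5: 138.81
  Row 6: 334.86
  Row 7: 147.45
Sum = 418.98 + 350.22 + 380.1 + 305.68 + 138.81 + 334.86 + 147.45 = 2076.1

ANSWER: 2076.1


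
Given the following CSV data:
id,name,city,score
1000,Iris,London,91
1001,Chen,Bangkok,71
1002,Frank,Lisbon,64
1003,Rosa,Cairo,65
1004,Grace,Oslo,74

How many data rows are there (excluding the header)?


Counting rows (excluding header):
Header: id,name,city,score
Data rows: 5

ANSWER: 5


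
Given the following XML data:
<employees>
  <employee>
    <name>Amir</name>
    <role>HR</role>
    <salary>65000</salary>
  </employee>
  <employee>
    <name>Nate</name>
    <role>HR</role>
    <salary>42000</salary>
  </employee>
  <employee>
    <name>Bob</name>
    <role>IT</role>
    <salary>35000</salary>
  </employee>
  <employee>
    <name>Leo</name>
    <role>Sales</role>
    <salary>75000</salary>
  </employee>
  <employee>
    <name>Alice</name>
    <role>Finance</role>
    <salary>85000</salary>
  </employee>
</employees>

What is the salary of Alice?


Searching for <employee> with <name>Alice</name>
Found at position 5
<salary>85000</salary>

ANSWER: 85000


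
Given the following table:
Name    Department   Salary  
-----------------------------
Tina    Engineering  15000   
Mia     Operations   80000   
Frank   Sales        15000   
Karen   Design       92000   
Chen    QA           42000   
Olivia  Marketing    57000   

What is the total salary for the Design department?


Design department members:
  Karen: 92000
Total = 92000 = 92000

ANSWER: 92000


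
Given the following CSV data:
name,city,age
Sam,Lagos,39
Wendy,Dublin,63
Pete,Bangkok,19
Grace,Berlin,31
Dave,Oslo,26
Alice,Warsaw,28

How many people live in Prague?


Scanning city column for 'Prague':
Total matches: 0

ANSWER: 0


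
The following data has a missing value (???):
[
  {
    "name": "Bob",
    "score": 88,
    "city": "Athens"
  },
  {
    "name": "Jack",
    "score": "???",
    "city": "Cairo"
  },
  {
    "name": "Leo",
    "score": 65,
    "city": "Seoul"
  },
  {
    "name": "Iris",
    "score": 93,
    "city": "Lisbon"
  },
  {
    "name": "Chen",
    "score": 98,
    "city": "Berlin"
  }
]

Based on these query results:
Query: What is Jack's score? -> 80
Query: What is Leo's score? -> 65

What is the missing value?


The missing value is Jack's score
From query: Jack's score = 80

ANSWER: 80


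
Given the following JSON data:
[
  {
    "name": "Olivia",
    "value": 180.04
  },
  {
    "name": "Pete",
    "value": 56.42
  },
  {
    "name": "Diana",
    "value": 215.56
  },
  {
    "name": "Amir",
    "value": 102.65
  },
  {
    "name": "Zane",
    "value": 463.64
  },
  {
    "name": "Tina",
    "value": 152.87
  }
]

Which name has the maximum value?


Comparing values:
  Olivia: 180.04
  Pete: 56.42
  Diana: 215.56
  Amir: 102.65
  Zane: 463.64
  Tina: 152.87
Maximum: Zane (463.64)

ANSWER: Zane


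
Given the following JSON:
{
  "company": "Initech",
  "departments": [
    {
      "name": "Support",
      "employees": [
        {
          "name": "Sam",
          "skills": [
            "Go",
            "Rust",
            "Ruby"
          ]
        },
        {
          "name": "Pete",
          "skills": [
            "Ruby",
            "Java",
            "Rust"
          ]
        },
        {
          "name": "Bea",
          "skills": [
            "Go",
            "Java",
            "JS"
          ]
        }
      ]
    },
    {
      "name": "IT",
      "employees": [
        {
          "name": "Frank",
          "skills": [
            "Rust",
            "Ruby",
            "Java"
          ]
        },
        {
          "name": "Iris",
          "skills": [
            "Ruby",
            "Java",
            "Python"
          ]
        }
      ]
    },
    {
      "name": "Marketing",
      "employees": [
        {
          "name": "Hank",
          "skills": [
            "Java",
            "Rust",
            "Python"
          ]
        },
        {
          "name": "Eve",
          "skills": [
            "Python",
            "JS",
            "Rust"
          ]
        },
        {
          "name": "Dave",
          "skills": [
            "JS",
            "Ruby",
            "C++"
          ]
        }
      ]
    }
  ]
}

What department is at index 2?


Path: departments[2].name
Value: Marketing

ANSWER: Marketing
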